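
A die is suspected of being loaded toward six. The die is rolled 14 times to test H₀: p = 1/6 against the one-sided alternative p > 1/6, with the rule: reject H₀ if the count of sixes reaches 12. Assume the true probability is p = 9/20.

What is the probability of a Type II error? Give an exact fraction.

817437922121895041/819200000000000000

Under the alternative p = 9/20, S ~ Binomial(14, 9/20); β is the probability the test does not reject, P(S < 12).
Summing C(14,j)·(9/20)^j·(11/20)^{14-j} for j = 0..11 gives 817437922121895041/819200000000000000.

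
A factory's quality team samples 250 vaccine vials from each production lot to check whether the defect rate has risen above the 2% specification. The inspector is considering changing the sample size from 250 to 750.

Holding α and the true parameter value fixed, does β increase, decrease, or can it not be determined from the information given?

More data shrinks sampling variability; the test statistic under Ha concentrates further from the null value, making rejection more likely.

It decreases.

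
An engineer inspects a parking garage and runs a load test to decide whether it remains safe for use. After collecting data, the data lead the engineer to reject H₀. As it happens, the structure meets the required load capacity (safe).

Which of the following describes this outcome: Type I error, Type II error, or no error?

Type I error

The conventional null hypothesis here is that the structure meets the required load capacity (safe).
H₀ was rejected, but H₀ is actually true.
Rejecting a true null hypothesis is a Type I error (false positive).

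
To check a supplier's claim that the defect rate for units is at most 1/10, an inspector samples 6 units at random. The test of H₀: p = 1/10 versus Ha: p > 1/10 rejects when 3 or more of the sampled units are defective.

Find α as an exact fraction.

The significance level is the probability, assuming p = 1/10, of seeing 3 or more defectives in 6 draws.
Via the complement, α = 1 − Σ_{j=0}^{2} C(6,j)(1/10)^j(9/10)^{6-j} = 317/20000.

317/20000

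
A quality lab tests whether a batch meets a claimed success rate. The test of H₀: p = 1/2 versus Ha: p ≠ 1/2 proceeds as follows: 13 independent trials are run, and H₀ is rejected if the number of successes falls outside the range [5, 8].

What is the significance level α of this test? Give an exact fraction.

α = P(X ≤ 4 or X ≥ 9 | p = 1/2), X ~ Binomial(13, 1/2).
The two tails are symmetric, so α = 2·(1 + 13 + 78 + 286 + 715)/2^13 = 2186/8192 = 1093/4096.

1093/4096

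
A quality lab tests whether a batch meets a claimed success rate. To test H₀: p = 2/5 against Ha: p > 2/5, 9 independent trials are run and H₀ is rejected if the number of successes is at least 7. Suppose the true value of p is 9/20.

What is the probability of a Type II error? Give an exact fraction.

30407271323/32000000000

β = P(fail to reject H₀ | Ha true) = P(Y ≤ 6 | p = 9/20), Y ~ Binomial(9, 9/20).
Equivalently, β = 1 − P(Y ≥ 7) = 30407271323/32000000000.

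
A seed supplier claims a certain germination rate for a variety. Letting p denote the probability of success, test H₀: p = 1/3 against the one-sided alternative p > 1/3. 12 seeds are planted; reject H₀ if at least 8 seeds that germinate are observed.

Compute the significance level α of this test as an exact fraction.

3323/177147

The Type I error probability is α = P(X ≥ 8) computed under H₀, where X ~ Binomial(12, 1/3).
Adding the binomial terms for j = 8 through 12 with p = 1/3 yields 3323/177147.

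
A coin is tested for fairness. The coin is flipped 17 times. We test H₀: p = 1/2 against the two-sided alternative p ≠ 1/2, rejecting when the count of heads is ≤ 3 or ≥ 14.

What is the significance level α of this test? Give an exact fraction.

The significance level is the null-hypothesis probability of the rejection region {≤3} ∪ {≥14}.
Each tail has probability (1 + 17 + 136 + 680)/131072; doubling gives α = 1668/131072 = 417/32768.

417/32768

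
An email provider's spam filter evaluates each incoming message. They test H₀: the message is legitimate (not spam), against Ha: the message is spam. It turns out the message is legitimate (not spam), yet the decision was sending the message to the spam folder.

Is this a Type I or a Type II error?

Type I error

'Sending the message to the spam folder' corresponds to rejecting H₀.
H₀ was rejected but H₀ is true — a Type I error (false positive).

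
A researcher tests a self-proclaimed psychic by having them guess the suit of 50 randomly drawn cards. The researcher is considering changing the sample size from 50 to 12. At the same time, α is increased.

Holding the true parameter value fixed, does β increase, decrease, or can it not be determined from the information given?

Cannot be determined from the information given.

The first change alone would make β increase; the second alone would make β decrease. Which effect dominates depends on the magnitudes, which are not given.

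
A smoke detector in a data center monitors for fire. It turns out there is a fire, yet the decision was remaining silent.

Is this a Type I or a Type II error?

The null hypothesis here is that there is no fire.
'Remaining silent' corresponds to failing to reject H₀.
H₀ was not rejected but H₀ is false — a Type II error (false negative).

Type II error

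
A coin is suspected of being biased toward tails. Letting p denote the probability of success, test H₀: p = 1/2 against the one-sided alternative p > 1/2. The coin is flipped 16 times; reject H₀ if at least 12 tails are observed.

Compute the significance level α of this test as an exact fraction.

Under H₀, K ~ Binomial(16, 1/2), and α = P(K ≥ 12).
That's C(16,12) + C(16,13) + C(16,14) + C(16,15) + C(16,16) over 2^16, i.e. (1820 + 560 + 120 + 16 + 1)/65536 = 2517/65536.

2517/65536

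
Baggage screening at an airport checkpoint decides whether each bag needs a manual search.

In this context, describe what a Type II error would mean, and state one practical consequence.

A Type II error would mean concluding that the bag contains no prohibited items (or at least failing to establish that the bag contains a prohibited item) when in fact the bag contains a prohibited item. Consequence: a prohibited item passes through security undetected.

With the conventional null hypothesis that the bag contains no prohibited items:
A Type II error is failing to reject H₀ when H₀ is false.
Here that means letting the bag through when actually the bag contains a prohibited item.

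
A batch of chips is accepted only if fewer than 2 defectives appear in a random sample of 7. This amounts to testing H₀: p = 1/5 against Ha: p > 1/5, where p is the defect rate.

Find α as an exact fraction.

33069/78125

The significance level is the probability, assuming p = 1/5, of seeing 2 or more defectives in 7 draws.
α = 1 − P(Y ≤ 1) = 1 − 45056/78125 = 33069/78125.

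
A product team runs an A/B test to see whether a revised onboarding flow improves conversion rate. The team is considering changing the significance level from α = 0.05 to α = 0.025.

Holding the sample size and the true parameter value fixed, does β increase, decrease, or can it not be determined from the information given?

It increases.

Lowering α raises the bar for rejection; under Ha, the test now fails to reject on outcomes it previously would have rejected.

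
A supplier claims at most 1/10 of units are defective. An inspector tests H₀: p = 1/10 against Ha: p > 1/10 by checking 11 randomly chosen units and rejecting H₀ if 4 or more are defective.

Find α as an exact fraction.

α = P(reject H₀ | H₀ true) = P(Y ≥ 4 | p = 1/10), Y ~ Binomial(11, 1/10).
Via the complement, α = 1 − Σ_{j=0}^{3} C(11,j)(1/10)^j(9/10)^{11-j} = 46336903/2500000000.

46336903/2500000000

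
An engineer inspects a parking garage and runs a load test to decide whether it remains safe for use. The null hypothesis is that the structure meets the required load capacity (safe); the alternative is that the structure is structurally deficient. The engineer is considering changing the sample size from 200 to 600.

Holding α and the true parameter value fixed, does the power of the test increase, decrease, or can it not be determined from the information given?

It increases.

Increasing n separates the H₀ and Ha sampling distributions, so under Ha fewer outcomes land in the acceptance region.
Since power = 1 − β and β decreases, power increases.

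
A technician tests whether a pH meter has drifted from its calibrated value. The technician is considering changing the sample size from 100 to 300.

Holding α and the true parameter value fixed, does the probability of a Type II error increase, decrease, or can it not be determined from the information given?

It decreases.

A larger sample reduces the standard error, pulling the sampling distribution under Ha further from the non-rejection region.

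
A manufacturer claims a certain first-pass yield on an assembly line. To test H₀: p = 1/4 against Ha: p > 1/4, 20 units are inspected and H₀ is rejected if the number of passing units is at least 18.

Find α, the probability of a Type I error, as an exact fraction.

1771/1099511627776

Under H₀, S ~ Binomial(20, 1/4), and α = P(S ≥ 18).
Summing C(20,j)(1/4)^j(3/4)^{20−j} for j = 18,…,20 gives 1771/1099511627776.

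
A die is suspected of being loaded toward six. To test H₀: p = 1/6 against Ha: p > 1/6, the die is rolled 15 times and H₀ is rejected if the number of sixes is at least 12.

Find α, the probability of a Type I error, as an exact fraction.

7447/58773123072

The Type I error probability is α = P(S ≥ 12) computed under H₀, where S ~ Binomial(15, 1/6).
Adding the binomial terms for j = 12 through 15 with p = 1/6 yields 7447/58773123072.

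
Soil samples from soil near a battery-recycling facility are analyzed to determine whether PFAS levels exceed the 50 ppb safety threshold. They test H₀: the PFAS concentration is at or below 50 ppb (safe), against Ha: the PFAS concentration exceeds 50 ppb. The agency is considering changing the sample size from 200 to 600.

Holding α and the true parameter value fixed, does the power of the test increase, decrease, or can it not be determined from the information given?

It increases.

A larger sample reduces the standard error, pulling the sampling distribution under Ha further from the non-rejection region.
Since power = 1 − β and β decreases, power increases.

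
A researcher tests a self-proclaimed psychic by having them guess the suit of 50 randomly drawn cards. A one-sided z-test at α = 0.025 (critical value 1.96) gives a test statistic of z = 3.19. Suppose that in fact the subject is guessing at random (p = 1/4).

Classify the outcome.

The conventional null hypothesis is that the subject is guessing at random (p = 1/4).
Since z = 3.19 > z* = 1.96, H₀ is rejected.
H₀ is true (actually the subject is guessing at random (p = 1/4)).
Rejecting a true H₀ is a Type I error.

Type I error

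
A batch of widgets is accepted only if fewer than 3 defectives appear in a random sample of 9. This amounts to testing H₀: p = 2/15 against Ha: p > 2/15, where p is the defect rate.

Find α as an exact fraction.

Under H₀, Y ~ Binomial(9, 2/15); the Type I error rate is P(Y ≥ 3).
Computing the lower-tail complement: 1 − 34323438799/38443359375 = 4119920576/38443359375.

4119920576/38443359375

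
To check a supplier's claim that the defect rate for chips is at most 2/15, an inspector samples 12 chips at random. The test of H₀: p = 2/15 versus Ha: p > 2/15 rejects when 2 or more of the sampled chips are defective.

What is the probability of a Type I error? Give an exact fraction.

Under H₀, Y ~ Binomial(12, 2/15); the Type I error rate is P(Y ≥ 2).
Via the complement, α = 1 − Σ_{j=0}^{1} C(12,j)(2/15)^j(13/15)^{12-j} = 63436403311256/129746337890625.

63436403311256/129746337890625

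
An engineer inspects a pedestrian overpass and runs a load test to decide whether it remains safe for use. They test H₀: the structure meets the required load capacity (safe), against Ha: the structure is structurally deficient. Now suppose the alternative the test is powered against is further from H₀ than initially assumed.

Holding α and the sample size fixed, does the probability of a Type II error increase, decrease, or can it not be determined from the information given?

It decreases.

A larger true effect moves the Ha sampling distribution further from the H₀ critical value, making rejection more likely when Ha is true.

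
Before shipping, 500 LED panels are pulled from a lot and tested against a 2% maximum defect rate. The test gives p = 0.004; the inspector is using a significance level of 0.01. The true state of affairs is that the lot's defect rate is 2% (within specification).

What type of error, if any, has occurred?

Type I error

The conventional null hypothesis is that the lot's defect rate is 2% (within specification).
Since p = 0.004 < α = 0.01, H₀ is rejected.
H₀ is true (actually the lot's defect rate is 2% (within specification)).
Rejecting a true H₀ is a Type I error.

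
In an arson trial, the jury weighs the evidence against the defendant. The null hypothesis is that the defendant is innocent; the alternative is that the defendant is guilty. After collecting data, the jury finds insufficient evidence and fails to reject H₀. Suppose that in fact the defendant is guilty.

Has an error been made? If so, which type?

H₀ was not rejected, but H₀ is actually false.
Failing to reject a false null hypothesis is a Type II error (false negative).

Type II error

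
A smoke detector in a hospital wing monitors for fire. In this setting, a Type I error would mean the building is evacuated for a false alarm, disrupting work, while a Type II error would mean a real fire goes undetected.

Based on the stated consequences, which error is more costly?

The Type II consequence (a real fire goes undetected) is more severe than the Type I consequence (the building is evacuated for a false alarm, disrupting work).

Type II error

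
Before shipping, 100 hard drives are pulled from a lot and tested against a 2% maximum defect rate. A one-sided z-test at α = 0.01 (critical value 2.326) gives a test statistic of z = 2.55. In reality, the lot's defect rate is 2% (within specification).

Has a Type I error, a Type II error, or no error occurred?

Type I error

The conventional null hypothesis is that the lot's defect rate is 2% (within specification).
Since z = 2.55 > z* = 2.326, H₀ is rejected.
H₀ is true (actually the lot's defect rate is 2% (within specification)).
Rejecting a true H₀ is a Type I error.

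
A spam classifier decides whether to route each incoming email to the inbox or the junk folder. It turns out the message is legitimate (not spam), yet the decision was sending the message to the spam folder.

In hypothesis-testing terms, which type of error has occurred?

The null hypothesis here is that the message is legitimate (not spam).
'Sending the message to the spam folder' corresponds to rejecting H₀.
H₀ was rejected but H₀ is true — a Type I error (false positive).

Type I error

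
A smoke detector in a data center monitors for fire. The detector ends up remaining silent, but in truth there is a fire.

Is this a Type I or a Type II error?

Type II error

The null hypothesis here is that there is no fire.
'Remaining silent' corresponds to failing to reject H₀.
H₀ was not rejected but H₀ is false — a Type II error (false negative).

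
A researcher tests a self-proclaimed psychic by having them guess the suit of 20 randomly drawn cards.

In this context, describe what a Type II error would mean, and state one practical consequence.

A Type II error would mean concluding that the subject is guessing at random (p = 1/4) (or at least failing to establish that the subject performs better than chance) when in fact the subject performs better than chance. Consequence: genuine ability (if it existed) would go unrecognized.

With the conventional null hypothesis that the subject is guessing at random (p = 1/4):
A Type II error is failing to reject H₀ when H₀ is false.
Here that means concluding there is no evidence of ability when actually the subject performs better than chance.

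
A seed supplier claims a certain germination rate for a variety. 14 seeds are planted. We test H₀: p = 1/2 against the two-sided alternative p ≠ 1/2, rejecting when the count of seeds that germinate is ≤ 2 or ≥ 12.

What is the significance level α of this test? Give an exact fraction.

53/4096

The significance level is the null-hypothesis probability of the rejection region {≤2} ∪ {≥12}.
Each tail has probability (1 + 14 + 91)/16384; doubling gives α = 212/16384 = 53/4096.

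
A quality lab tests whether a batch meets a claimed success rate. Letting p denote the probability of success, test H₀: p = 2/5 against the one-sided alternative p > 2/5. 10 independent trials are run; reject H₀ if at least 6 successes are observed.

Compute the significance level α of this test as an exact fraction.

Under H₀, K ~ Binomial(10, 2/5), and α = P(K ≥ 6).
P(K ≥ 6) = Σ_{j=6}^{10} C(10,j)·(2/5)^j·(3/5)^{10-j} = 1623424/9765625.

1623424/9765625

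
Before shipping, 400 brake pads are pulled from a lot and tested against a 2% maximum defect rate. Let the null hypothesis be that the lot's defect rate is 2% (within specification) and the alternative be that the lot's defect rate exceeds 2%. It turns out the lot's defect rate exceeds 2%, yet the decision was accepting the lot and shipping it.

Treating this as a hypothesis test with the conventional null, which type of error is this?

'Accepting the lot and shipping it' corresponds to failing to reject H₀.
H₀ was not rejected but H₀ is false — a Type II error (false negative).

Type II error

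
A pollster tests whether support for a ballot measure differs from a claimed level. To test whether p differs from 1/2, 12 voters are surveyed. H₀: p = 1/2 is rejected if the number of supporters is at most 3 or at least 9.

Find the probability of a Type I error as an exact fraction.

α = P(X ≤ 3 or X ≥ 9 | p = 1/2), X ~ Binomial(12, 1/2).
The two tails are symmetric, so α = 2·(1 + 12 + 66 + 220)/2^12 = 598/4096 = 299/2048.

299/2048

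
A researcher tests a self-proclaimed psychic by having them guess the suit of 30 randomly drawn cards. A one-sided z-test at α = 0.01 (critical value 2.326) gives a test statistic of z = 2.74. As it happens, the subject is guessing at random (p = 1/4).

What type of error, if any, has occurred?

Type I error

The conventional null hypothesis is that the subject is guessing at random (p = 1/4).
Since z = 2.74 > z* = 2.326, H₀ is rejected.
H₀ is true (actually the subject is guessing at random (p = 1/4)).
Rejecting a true H₀ is a Type I error.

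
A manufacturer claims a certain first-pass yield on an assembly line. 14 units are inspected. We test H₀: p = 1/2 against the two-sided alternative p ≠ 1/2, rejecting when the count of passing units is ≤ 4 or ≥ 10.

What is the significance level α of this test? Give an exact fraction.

Under H₀, S ~ Binomial(14, 1/2); α is the probability of landing in either tail, P(S ≤ 4) + P(S ≥ 10).
By symmetry, α = 2·P(S ≤ 4) = 2·(1 + 14 + 91 + 364 + 1001)/16384 = 2942/16384 = 1471/8192.

1471/8192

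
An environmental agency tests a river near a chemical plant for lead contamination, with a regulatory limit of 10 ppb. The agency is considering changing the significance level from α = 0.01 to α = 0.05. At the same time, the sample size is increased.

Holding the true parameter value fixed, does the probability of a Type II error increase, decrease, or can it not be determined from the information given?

It decreases.

Relaxing α lowers the evidence threshold; under Ha, outcomes that previously fell short now trigger rejection. Increasing n separates the H₀ and Ha sampling distributions, so under Ha fewer outcomes land in the acceptance region. Both changes push β in the same direction.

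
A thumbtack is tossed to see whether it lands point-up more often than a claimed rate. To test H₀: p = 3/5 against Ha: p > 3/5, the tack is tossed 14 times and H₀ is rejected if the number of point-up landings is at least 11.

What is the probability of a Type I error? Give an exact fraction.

758720601/6103515625

The Type I error probability is α = P(X ≥ 11) computed under H₀, where X ~ Binomial(14, 3/5).
Summing C(14,j)(3/5)^j(2/5)^{14−j} for j = 11,…,14 gives 758720601/6103515625.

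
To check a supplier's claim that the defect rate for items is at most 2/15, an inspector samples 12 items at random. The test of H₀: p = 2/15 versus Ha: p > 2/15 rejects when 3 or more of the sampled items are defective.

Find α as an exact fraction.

5408352292624/25949267578125

The significance level is the probability, assuming p = 2/15, of seeing 3 or more defectives in 12 draws.
Computing the lower-tail complement: 1 − 20540915285501/25949267578125 = 5408352292624/25949267578125.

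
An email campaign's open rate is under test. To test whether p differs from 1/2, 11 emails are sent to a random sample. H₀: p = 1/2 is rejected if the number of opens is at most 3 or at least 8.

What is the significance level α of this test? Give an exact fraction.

29/128

The significance level is the null-hypothesis probability of the rejection region {≤3} ∪ {≥8}.
By symmetry, α = 2·P(K ≤ 3) = 2·(1 + 11 + 55 + 165)/2048 = 464/2048 = 29/128.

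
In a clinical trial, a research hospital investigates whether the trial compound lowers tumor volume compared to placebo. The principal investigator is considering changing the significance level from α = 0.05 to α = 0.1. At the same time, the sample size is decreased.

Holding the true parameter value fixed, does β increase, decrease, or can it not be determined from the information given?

The first change alone would make β decrease; the second alone would make β increase. Which effect dominates depends on the magnitudes, which are not given.

Cannot be determined from the information given.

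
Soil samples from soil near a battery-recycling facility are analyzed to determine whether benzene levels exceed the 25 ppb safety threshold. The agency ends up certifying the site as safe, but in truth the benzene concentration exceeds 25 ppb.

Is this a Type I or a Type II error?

Type II error

The null hypothesis here is that the benzene concentration is at or below 25 ppb (safe).
'Certifying the site as safe' corresponds to failing to reject H₀.
H₀ was not rejected but H₀ is false — a Type II error (false negative).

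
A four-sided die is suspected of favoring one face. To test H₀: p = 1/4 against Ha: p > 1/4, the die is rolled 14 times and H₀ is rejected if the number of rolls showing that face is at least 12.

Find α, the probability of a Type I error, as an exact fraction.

The Type I error probability is α = P(X ≥ 12) computed under H₀, where X ~ Binomial(14, 1/4).
P(X ≥ 12) = Σ_{j=12}^{14} C(14,j)·(1/4)^j·(3/4)^{14-j} = 431/134217728.

431/134217728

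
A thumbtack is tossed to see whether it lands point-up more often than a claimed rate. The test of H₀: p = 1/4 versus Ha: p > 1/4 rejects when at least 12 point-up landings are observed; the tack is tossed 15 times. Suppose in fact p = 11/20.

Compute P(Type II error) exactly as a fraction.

7844484964274060391/8192000000000000000

β = P(fail to reject H₀ | Ha true) = P(X ≤ 11 | p = 11/20), X ~ Binomial(15, 11/20).
Equivalently, β = 1 − P(X ≥ 12) = 7844484964274060391/8192000000000000000.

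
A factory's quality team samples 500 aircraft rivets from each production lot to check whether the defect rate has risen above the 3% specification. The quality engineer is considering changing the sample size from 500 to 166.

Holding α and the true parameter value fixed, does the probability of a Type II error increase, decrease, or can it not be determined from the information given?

It increases.

Reducing n widens both sampling distributions, so the test has less ability to distinguish Ha from H₀.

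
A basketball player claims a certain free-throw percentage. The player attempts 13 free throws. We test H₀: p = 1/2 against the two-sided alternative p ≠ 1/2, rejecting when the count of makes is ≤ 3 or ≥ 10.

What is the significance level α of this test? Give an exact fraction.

The significance level is the null-hypothesis probability of the rejection region {≤3} ∪ {≥10}.
By symmetry, α = 2·P(S ≤ 3) = 2·(1 + 13 + 78 + 286)/8192 = 756/8192 = 189/2048.

189/2048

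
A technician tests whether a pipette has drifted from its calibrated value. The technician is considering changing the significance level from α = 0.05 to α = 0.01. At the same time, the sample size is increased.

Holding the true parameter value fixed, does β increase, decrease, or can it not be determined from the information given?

The first change alone would make β increase; the second alone would make β decrease. Which effect dominates depends on the magnitudes, which are not given.

Cannot be determined from the information given.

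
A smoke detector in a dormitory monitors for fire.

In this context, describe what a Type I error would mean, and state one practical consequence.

With the conventional null hypothesis that there is no fire:
A Type I error is rejecting H₀ when H₀ is true.
Here that means sounding the alarm and evacuating the building when actually there is no fire.

A Type I error would mean concluding that there is a fire when in fact there is no fire. Consequence: the building is evacuated for a false alarm, disrupting work.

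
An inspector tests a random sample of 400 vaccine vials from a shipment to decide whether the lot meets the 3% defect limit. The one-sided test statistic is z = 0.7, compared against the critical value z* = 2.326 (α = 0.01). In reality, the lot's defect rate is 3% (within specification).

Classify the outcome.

The conventional null hypothesis is that the lot's defect rate is 3% (within specification).
Since z = 0.7 ≤ z* = 2.326, H₀ is not rejected.
H₀ is true (actually the lot's defect rate is 3% (within specification)).
The decision matches the true state — no error.

No error (correct decision).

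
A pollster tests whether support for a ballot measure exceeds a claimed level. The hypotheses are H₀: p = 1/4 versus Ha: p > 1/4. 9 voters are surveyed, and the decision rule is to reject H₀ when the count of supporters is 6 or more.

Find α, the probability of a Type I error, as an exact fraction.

655/65536

Under H₀, K ~ Binomial(9, 1/4), and α = P(K ≥ 6).
P(K ≥ 6) = Σ_{j=6}^{9} C(9,j)·(1/4)^j·(3/4)^{9-j} = 655/65536.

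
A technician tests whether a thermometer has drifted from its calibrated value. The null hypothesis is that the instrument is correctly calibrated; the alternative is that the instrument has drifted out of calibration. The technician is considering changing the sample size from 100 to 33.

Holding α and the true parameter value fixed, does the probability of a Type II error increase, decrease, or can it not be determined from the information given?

A smaller sample increases the standard error, so the sampling distributions under H₀ and Ha overlap more.

It increases.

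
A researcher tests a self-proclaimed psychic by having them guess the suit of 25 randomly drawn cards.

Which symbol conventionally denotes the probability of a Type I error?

P(Type I error) = P(reject H₀ | H₀ true) = α, the significance level.

α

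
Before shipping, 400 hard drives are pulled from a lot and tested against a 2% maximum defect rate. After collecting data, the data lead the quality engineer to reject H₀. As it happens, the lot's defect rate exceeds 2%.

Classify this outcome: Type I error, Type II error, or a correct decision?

No error — this is a correct decision.

The conventional null hypothesis here is that the lot's defect rate is 2% (within specification).
The test rejected a false H₀ — the decision matches the true state.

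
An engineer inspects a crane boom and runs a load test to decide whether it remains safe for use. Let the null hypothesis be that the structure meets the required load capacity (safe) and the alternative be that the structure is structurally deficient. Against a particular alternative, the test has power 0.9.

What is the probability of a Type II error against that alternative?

0.1

Power = 1 − β, so β = 1 − 0.9 = 0.1.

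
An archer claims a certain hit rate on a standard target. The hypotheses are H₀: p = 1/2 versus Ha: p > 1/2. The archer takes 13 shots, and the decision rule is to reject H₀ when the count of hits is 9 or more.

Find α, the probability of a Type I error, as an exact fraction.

Under H₀, K ~ Binomial(13, 1/2), and α = P(K ≥ 9).
P(K ≥ 9) = [C(13,9) + C(13,10) + C(13,11) + C(13,12) + C(13,13)] / 2^13 = (715 + 286 + 78 + 13 + 1) / 8192 = 1093/8192.

1093/8192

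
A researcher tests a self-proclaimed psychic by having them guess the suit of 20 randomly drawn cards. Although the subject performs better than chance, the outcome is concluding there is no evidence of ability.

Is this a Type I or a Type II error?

Type II error

The null hypothesis here is that the subject is guessing at random (p = 1/4).
'Concluding there is no evidence of ability' corresponds to failing to reject H₀.
H₀ was not rejected but H₀ is false — a Type II error (false negative).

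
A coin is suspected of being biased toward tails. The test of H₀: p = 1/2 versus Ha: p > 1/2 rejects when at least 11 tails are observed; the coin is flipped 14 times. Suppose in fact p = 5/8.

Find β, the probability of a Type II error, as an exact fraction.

A Type II error is failing to reject when Ha holds: with p = 5/8, β = P(Y ≤ 10).
Adding the binomial probabilities P(Y=0)+…+P(Y=10) at p = 5/8 gives 1830419739927/2199023255552.

1830419739927/2199023255552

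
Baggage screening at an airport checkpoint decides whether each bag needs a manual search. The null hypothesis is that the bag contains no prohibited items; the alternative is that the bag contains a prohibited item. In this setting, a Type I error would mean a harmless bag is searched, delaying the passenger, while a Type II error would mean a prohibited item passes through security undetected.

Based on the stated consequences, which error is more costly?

Type II error

The Type II consequence (a prohibited item passes through security undetected) is more severe than the Type I consequence (a harmless bag is searched, delaying the passenger).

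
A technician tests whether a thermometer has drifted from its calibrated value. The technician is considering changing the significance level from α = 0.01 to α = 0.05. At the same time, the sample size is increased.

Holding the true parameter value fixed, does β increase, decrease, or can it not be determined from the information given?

Relaxing α lowers the evidence threshold; under Ha, outcomes that previously fell short now trigger rejection. A larger sample reduces the standard error, pulling the sampling distribution under Ha further from the non-rejection region. Both changes push β in the same direction.

It decreases.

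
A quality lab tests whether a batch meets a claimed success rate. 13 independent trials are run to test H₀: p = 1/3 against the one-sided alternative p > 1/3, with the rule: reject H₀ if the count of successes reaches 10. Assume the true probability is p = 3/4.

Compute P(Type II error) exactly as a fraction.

3487541/8388608

Under the alternative p = 3/4, K ~ Binomial(13, 3/4); β is the probability the test does not reject, P(K < 10).
Equivalently, β = 1 − P(K ≥ 10) = 3487541/8388608.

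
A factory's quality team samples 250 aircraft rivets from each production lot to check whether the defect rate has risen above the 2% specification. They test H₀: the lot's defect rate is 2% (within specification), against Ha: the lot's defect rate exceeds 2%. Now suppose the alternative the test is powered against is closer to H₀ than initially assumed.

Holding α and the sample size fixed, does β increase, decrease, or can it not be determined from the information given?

It increases.

A smaller true effect puts the Ha sampling distribution closer to H₀, so more of it falls in the non-rejection region.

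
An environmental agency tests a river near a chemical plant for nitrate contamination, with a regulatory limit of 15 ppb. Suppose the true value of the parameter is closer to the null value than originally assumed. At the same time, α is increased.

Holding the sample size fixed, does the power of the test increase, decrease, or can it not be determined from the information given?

The first change alone would make β increase; the second alone would make β decrease. Which effect dominates depends on the magnitudes, which are not given.
Since power = 1 − β, the effect on power is likewise indeterminate.

Cannot be determined from the information given.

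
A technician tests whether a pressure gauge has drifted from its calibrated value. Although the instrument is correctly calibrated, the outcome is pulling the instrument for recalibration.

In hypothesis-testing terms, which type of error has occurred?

Type I error

The null hypothesis here is that the instrument is correctly calibrated.
'Pulling the instrument for recalibration' corresponds to rejecting H₀.
H₀ was rejected but H₀ is true — a Type I error (false positive).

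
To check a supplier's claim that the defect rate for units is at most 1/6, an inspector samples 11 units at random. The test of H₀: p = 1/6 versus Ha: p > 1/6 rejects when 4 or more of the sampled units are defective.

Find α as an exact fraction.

The significance level is the probability, assuming p = 1/6, of seeing 4 or more defectives in 11 draws.
Computing the lower-tail complement: 1 − 13671875/15116544 = 1444669/15116544.

1444669/15116544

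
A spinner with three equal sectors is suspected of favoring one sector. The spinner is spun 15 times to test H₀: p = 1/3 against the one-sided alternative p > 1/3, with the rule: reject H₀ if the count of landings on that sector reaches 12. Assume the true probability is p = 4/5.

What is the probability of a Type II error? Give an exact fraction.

A Type II error is failing to reject when Ha holds: with p = 4/5, β = P(K ≤ 11).
Summing C(15,j)·(4/5)^j·(1/5)^{15-j} for j = 0..11 gives 10737240461/30517578125.

10737240461/30517578125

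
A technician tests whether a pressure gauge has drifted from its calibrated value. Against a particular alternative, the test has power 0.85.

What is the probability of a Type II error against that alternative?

Power = 1 − β, so β = 1 − 0.85 = 0.15.

0.15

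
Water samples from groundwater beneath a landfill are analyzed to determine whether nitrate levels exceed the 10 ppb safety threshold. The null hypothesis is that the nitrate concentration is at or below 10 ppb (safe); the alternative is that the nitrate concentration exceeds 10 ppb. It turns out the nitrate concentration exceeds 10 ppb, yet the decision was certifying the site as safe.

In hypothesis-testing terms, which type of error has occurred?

Type II error

'Certifying the site as safe' corresponds to failing to reject H₀.
H₀ was not rejected but H₀ is false — a Type II error (false negative).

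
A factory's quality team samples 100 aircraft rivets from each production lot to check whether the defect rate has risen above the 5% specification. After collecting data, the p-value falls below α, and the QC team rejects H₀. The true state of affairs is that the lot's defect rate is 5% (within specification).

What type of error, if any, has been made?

Type I error

The conventional null hypothesis here is that the lot's defect rate is 5% (within specification).
H₀ was rejected, but H₀ is actually true.
Rejecting a true null hypothesis is a Type I error (false positive).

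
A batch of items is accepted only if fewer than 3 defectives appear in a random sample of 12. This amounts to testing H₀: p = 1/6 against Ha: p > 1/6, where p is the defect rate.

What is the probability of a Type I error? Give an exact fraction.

Under H₀, K ~ Binomial(12, 1/6); the Type I error rate is P(K ≥ 3).
Computing the lower-tail complement: 1 − 1474609375/2176782336 = 702172961/2176782336.

702172961/2176782336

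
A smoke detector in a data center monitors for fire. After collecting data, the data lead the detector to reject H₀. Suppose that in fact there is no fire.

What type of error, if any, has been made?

The conventional null hypothesis here is that there is no fire.
H₀ was rejected, but H₀ is actually true.
Rejecting a true null hypothesis is a Type I error (false positive).

Type I error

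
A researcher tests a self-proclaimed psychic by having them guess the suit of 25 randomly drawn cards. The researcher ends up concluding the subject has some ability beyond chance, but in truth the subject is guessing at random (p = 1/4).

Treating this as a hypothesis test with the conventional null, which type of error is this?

The null hypothesis here is that the subject is guessing at random (p = 1/4).
'Concluding the subject has some ability beyond chance' corresponds to rejecting H₀.
H₀ was rejected but H₀ is true — a Type I error (false positive).

Type I error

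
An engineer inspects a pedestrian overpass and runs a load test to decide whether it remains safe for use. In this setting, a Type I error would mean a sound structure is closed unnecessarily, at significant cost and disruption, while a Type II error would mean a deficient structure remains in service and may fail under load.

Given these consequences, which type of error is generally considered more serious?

The Type II consequence (a deficient structure remains in service and may fail under load) is more severe than the Type I consequence (a sound structure is closed unnecessarily, at significant cost and disruption).

Type II error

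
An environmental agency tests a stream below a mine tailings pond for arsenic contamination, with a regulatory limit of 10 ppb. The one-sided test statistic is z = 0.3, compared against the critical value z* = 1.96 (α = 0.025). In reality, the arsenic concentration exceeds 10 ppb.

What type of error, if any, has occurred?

The conventional null hypothesis is that the arsenic concentration is at or below 10 ppb (safe).
Since z = 0.3 ≤ z* = 1.96, H₀ is not rejected.
H₀ is false (actually the arsenic concentration exceeds 10 ppb).
Failing to reject a false H₀ is a Type II error.

Type II error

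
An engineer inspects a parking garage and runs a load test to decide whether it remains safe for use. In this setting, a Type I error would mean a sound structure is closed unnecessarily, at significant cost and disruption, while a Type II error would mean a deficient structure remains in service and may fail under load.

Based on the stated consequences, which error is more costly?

The Type II consequence (a deficient structure remains in service and may fail under load) is more severe than the Type I consequence (a sound structure is closed unnecessarily, at significant cost and disruption).

Type II error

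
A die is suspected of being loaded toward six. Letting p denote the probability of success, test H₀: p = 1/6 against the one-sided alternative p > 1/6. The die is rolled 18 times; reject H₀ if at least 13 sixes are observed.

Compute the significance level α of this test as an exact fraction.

The Type I error probability is α = P(S ≥ 13) computed under H₀, where S ~ Binomial(18, 1/6).
Adding the binomial terms for j = 13 through 18 with p = 1/6 yields 3599177/12694994583552.

3599177/12694994583552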